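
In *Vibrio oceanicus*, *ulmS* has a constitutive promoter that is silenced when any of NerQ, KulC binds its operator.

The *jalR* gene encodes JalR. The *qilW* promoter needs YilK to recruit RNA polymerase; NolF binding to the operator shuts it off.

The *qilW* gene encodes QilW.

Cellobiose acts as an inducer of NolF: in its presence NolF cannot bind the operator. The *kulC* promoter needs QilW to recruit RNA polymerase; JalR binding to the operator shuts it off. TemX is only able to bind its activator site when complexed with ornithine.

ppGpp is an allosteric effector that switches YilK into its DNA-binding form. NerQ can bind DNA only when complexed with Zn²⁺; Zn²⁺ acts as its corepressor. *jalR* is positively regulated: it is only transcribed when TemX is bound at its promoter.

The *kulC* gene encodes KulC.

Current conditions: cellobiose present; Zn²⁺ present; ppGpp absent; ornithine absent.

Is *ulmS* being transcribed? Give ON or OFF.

OFF

Zn²⁺ is present, so NerQ is active.
ppGpp is absent, so YilK is inactive.
Cellobiose is present, so NolF is inactive.
Required activator YilK is absent, so *qilW* is not transcribed.
So QilW is not produced.
Ornithine is absent, so TemX is inactive.
Required activator TemX is absent, so *jalR* is not transcribed.
So JalR is not produced.
Required activator QilW is absent, so *kulC* is not transcribed.
So KulC is not produced.
With repressor NerQ bound, *ulmS* is not transcribed.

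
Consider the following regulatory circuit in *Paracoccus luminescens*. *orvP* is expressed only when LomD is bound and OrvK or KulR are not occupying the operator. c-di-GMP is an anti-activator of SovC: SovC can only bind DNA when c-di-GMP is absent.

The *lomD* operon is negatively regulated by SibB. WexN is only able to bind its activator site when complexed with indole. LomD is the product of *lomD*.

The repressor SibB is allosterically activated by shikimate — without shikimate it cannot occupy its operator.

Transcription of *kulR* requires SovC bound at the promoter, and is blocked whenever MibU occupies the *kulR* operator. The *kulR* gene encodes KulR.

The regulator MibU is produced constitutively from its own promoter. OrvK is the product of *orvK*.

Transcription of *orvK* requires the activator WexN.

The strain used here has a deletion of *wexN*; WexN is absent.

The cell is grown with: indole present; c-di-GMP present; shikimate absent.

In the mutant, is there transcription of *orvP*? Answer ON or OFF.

ON

WexN is non-functional in this strain, so it has no effect.
Required activator WexN is absent, so *orvK* is not transcribed.
So OrvK is not produced.
MibU is produced constitutively and is active.
c-di-GMP is present, so SovC is inactive.
With repressor MibU bound, *kulR* is not transcribed.
So KulR is not produced.
Shikimate is absent, so SibB is inactive.
With no repressor bound, *lomD* is transcribed.
So LomD is produced and active.
No repressor is bound and LomD is active, so *orvP* is transcribed.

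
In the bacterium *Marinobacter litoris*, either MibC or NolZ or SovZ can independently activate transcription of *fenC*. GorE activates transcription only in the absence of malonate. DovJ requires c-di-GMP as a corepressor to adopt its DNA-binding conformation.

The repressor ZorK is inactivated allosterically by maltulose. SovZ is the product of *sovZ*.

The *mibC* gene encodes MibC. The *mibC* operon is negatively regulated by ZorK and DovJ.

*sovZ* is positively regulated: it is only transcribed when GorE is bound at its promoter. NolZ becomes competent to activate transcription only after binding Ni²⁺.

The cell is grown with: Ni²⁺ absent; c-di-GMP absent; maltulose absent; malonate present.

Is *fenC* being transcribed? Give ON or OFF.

Maltulose is absent, so ZorK is active.
c-di-GMP is absent, so DovJ is inactive.
With repressor ZorK bound, *mibC* is not transcribed.
So MibC is not produced.
Ni²⁺ is absent, so NolZ is inactive.
Malonate is present, so GorE is inactive.
Required activator GorE is absent, so *sovZ* is not transcribed.
So SovZ is not produced.
No activator is available at the *fenC* promoter, so *fenC* is not transcribed.

OFF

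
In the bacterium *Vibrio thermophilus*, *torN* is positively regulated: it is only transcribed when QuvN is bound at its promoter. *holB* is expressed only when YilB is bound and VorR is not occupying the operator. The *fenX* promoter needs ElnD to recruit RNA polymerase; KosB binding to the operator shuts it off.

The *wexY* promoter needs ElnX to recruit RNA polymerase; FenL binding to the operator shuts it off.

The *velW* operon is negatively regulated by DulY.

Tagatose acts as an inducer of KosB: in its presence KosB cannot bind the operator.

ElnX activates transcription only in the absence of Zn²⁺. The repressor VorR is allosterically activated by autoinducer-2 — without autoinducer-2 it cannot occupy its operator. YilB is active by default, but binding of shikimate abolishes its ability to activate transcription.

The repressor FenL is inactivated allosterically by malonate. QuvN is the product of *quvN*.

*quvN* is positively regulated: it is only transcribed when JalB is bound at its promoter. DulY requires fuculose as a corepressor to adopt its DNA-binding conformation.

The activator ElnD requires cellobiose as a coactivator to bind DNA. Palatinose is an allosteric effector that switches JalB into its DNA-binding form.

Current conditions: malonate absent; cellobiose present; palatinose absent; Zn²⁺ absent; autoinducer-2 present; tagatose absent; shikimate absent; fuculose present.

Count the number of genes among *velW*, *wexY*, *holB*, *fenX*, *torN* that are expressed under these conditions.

0

Fuculose is present, so DulY is active.
With repressor DulY bound, *velW* is not transcribed.
→ *velW* is OFF.
Zn²⁺ is absent, so ElnX is active.
Malonate is absent, so FenL is active.
With repressor FenL bound, *wexY* is not transcribed.
→ *wexY* is OFF.
Shikimate is absent, so YilB is active.
Autoinducer-2 is present, so VorR is active.
With repressor VorR bound, *holB* is not transcribed.
→ *holB* is OFF.
Tagatose is absent, so KosB is active.
Cellobiose is present, so ElnD is active.
With repressor KosB bound, *fenX* is not transcribed.
→ *fenX* is OFF.
Palatinose is absent, so JalB is inactive.
Required activator JalB is absent, so *quvN* is not transcribed.
So QuvN is not produced.
Required activator QuvN is absent, so *torN* is not transcribed.
→ *torN* is OFF.
0 of the 5 genes are transcribed.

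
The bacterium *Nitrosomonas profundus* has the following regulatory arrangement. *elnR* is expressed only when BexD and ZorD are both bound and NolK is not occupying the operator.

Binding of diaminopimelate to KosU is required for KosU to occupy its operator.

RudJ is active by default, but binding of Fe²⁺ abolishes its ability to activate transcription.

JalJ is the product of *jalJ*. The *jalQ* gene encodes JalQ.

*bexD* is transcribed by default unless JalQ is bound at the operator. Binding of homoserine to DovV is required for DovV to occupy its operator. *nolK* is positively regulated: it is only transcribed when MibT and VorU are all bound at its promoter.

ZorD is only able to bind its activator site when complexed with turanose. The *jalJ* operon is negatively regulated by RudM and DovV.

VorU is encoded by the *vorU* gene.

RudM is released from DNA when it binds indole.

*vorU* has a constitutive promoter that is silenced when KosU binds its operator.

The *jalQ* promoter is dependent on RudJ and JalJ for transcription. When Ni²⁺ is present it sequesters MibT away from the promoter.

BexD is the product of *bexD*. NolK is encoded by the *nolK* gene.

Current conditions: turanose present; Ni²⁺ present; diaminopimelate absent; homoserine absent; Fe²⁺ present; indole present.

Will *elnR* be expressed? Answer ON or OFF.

ON

Fe²⁺ is present, so RudJ is inactive.
Indole is present, so RudM is inactive.
Homoserine is absent, so DovV is inactive.
With no repressor bound, *jalJ* is transcribed.
So JalJ is produced and active.
Required activator RudJ is absent, so *jalQ* is not transcribed.
So JalQ is not produced.
With no repressor bound, *bexD* is transcribed.
So BexD is produced and active.
Turanose is present, so ZorD is active.
Ni²⁺ is present, so MibT is inactive.
Diaminopimelate is absent, so KosU is inactive.
With no repressor bound, *vorU* is transcribed.
So VorU is produced and active.
Required activator MibT is absent, so *nolK* is not transcribed.
So NolK is not produced.
No repressor is bound and BexD and ZorD are active, so *elnR* is transcribed.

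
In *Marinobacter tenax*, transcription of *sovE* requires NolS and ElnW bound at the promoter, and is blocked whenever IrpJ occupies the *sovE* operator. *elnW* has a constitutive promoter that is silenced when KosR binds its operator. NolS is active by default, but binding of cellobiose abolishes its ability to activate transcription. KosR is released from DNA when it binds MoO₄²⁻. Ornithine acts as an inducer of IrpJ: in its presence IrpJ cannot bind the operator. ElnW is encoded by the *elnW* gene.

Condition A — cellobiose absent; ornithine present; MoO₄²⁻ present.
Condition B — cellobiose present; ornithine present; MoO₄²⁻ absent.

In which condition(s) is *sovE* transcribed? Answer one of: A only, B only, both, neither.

Condition A:
Cellobiose is absent, so NolS is active.
Ornithine is present, so IrpJ is inactive.
MoO₄²⁻ is present, so KosR is inactive.
With no repressor bound, *elnW* is transcribed.
So ElnW is produced and active.
No repressor is bound and NolS and ElnW are active, so *sovE* is transcribed.
→ *sovE* is ON in A.
Condition B:
Cellobiose is present, so NolS is inactive.
Ornithine is present, so IrpJ is inactive.
MoO₄²⁻ is absent, so KosR is active.
With repressor KosR bound, *elnW* is not transcribed.
So ElnW is not produced.
Required activator NolS is absent, so *sovE* is not transcribed.
→ *sovE* is OFF in B.

A only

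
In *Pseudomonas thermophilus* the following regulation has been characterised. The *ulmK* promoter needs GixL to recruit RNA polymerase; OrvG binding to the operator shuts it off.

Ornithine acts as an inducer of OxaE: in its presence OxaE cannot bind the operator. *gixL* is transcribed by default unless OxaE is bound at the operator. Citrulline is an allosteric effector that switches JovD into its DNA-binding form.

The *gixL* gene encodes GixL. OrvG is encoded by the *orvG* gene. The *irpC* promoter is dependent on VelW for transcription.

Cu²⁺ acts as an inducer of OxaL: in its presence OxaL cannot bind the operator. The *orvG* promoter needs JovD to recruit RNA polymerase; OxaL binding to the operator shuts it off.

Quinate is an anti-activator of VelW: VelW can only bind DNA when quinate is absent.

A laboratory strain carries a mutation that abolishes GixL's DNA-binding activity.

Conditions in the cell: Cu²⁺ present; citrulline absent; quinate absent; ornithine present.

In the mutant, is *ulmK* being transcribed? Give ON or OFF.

Citrulline is absent, so JovD is inactive.
Cu²⁺ is present, so OxaL is inactive.
Required activator JovD is absent, so *orvG* is not transcribed.
So OrvG is not produced.
GixL is non-functional in this strain, so it has no effect.
Required activator GixL is absent, so *ulmK* is not transcribed.

OFF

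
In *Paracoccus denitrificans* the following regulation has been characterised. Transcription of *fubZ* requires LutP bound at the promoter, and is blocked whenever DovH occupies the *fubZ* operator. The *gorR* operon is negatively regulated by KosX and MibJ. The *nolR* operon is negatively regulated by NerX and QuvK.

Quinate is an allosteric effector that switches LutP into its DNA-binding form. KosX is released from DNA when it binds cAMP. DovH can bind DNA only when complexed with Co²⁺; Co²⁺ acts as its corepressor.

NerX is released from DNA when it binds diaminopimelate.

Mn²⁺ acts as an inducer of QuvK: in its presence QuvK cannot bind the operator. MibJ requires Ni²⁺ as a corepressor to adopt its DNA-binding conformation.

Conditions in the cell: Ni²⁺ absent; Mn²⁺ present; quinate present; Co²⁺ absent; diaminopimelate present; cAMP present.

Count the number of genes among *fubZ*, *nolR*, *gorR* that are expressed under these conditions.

3

Co²⁺ is absent, so DovH is inactive.
Quinate is present, so LutP is active.
No repressor is bound and LutP is active, so *fubZ* is transcribed.
→ *fubZ* is ON.
Diaminopimelate is present, so NerX is inactive.
Mn²⁺ is present, so QuvK is inactive.
With no repressor bound, *nolR* is transcribed.
→ *nolR* is ON.
cAMP is present, so KosX is inactive.
Ni²⁺ is absent, so MibJ is inactive.
With no repressor bound, *gorR* is transcribed.
→ *gorR* is ON.
3 of the 3 genes are transcribed.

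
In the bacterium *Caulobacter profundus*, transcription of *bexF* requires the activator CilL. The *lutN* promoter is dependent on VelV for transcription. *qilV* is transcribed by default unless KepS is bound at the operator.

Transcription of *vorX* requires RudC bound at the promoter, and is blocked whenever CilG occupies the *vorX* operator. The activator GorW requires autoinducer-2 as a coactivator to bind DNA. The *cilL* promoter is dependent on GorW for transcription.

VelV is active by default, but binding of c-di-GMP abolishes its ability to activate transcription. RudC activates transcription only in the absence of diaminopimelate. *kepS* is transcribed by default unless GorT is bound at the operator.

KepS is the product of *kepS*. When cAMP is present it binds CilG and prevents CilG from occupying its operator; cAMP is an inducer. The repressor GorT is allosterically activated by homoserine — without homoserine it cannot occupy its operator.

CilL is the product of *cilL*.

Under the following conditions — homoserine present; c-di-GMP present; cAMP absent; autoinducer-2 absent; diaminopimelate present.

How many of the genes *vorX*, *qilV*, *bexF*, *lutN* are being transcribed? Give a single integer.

cAMP is absent, so CilG is active.
Diaminopimelate is present, so RudC is inactive.
With repressor CilG bound, *vorX* is not transcribed.
→ *vorX* is OFF.
Homoserine is present, so GorT is active.
With repressor GorT bound, *kepS* is not transcribed.
So KepS is not produced.
With no repressor bound, *qilV* is transcribed.
→ *qilV* is ON.
Autoinducer-2 is absent, so GorW is inactive.
Required activator GorW is absent, so *cilL* is not transcribed.
So CilL is not produced.
Required activator CilL is absent, so *bexF* is not transcribed.
→ *bexF* is OFF.
c-di-GMP is present, so VelV is inactive.
Required activator VelV is absent, so *lutN* is not transcribed.
→ *lutN* is OFF.
1 of the 4 genes is transcribed.

1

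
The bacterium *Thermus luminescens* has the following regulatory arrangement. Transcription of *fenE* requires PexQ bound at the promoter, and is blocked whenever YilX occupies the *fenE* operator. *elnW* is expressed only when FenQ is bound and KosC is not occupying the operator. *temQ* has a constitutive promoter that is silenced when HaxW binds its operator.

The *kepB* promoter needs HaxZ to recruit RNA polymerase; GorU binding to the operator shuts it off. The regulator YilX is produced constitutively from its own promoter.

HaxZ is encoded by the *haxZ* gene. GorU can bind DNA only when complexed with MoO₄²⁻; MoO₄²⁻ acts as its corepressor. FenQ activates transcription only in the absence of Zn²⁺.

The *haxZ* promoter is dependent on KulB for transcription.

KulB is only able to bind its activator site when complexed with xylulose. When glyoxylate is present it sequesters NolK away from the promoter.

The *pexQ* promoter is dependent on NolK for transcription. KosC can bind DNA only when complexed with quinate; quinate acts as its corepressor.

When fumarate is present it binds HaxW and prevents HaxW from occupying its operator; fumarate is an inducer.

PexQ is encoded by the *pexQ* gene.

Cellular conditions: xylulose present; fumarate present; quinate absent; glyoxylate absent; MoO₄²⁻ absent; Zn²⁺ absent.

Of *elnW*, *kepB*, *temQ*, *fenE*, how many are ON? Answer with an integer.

3

Zn²⁺ is absent, so FenQ is active.
Quinate is absent, so KosC is inactive.
No repressor is bound and FenQ is active, so *elnW* is transcribed.
→ *elnW* is ON.
Xylulose is present, so KulB is active.
No repressor is bound and KulB is active, so *haxZ* is transcribed.
So HaxZ is produced and active.
MoO₄²⁻ is absent, so GorU is inactive.
No repressor is bound and HaxZ is active, so *kepB* is transcribed.
→ *kepB* is ON.
Fumarate is present, so HaxW is inactive.
With no repressor bound, *temQ* is transcribed.
→ *temQ* is ON.
Glyoxylate is absent, so NolK is active.
No repressor is bound and NolK is active, so *pexQ* is transcribed.
So PexQ is produced and active.
YilX is produced constitutively and is active.
With repressor YilX bound, *fenE* is not transcribed.
→ *fenE* is OFF.
3 of the 4 genes are transcribed.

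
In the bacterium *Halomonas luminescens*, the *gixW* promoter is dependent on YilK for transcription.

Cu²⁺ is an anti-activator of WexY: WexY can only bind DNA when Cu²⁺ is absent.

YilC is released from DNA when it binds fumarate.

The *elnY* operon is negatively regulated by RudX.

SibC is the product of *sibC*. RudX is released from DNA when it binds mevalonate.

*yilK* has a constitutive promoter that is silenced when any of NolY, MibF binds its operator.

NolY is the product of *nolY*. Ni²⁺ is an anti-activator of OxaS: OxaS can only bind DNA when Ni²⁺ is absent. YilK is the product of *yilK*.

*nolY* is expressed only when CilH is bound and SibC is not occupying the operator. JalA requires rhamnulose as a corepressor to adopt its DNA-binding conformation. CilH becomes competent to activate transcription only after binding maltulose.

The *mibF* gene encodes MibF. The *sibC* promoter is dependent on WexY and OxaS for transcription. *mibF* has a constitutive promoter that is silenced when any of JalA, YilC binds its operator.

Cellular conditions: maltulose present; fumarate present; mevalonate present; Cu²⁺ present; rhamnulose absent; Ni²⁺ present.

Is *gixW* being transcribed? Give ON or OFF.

OFF

Cu²⁺ is present, so WexY is inactive.
Ni²⁺ is present, so OxaS is inactive.
Required activator WexY is absent, so *sibC* is not transcribed.
So SibC is not produced.
Maltulose is present, so CilH is active.
No repressor is bound and CilH is active, so *nolY* is transcribed.
So NolY is produced and active.
Rhamnulose is absent, so JalA is inactive.
Fumarate is present, so YilC is inactive.
With no repressor bound, *mibF* is transcribed.
So MibF is produced and active.
With repressor NolY bound, *yilK* is not transcribed.
So YilK is not produced.
Required activator YilK is absent, so *gixW* is not transcribed.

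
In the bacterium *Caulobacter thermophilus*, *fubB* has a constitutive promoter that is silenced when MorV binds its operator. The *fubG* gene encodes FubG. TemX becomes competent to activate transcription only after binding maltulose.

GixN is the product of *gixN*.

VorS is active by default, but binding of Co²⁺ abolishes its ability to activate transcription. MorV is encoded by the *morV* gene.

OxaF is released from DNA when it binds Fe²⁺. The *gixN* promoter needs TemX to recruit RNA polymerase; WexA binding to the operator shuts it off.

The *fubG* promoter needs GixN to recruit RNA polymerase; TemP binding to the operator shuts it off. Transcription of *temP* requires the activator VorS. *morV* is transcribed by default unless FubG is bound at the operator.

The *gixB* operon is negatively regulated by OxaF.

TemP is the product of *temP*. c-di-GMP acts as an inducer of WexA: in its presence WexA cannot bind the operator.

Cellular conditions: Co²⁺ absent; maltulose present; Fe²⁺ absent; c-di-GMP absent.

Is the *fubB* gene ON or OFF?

Maltulose is present, so TemX is active.
c-di-GMP is absent, so WexA is active.
With repressor WexA bound, *gixN* is not transcribed.
So GixN is not produced.
Co²⁺ is absent, so VorS is active.
No repressor is bound and VorS is active, so *temP* is transcribed.
So TemP is produced and active.
With repressor TemP bound, *fubG* is not transcribed.
So FubG is not produced.
With no repressor bound, *morV* is transcribed.
So MorV is produced and active.
With repressor MorV bound, *fubB* is not transcribed.

OFF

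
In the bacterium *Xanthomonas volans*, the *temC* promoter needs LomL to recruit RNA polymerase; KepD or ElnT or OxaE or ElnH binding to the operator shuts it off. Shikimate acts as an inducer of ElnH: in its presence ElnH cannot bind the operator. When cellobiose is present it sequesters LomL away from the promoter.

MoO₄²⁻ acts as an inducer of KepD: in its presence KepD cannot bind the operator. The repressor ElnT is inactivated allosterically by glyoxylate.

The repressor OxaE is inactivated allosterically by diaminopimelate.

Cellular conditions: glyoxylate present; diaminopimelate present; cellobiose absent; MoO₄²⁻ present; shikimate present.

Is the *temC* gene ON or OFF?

ON

MoO₄²⁻ is present, so KepD is inactive.
Glyoxylate is present, so ElnT is inactive.
Diaminopimelate is present, so OxaE is inactive.
Cellobiose is absent, so LomL is active.
Shikimate is present, so ElnH is inactive.
No repressor is bound and LomL is active, so *temC* is transcribed.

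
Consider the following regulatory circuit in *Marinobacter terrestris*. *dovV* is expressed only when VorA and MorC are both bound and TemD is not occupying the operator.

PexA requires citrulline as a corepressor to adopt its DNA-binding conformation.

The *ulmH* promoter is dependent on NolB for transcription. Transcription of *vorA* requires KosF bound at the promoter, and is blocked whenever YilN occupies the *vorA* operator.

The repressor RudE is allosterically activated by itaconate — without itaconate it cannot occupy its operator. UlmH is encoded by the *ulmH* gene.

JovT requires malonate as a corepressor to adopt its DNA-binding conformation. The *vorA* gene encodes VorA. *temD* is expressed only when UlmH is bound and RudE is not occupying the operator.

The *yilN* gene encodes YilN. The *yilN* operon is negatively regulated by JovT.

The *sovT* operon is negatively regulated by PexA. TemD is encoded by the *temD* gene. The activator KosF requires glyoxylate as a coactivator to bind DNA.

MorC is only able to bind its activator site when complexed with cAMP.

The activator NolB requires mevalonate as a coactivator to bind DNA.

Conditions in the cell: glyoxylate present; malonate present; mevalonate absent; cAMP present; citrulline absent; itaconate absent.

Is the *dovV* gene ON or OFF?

Malonate is present, so JovT is active.
With repressor JovT bound, *yilN* is not transcribed.
So YilN is not produced.
Glyoxylate is present, so KosF is active.
No repressor is bound and KosF is active, so *vorA* is transcribed.
So VorA is produced and active.
cAMP is present, so MorC is active.
Mevalonate is absent, so NolB is inactive.
Required activator NolB is absent, so *ulmH* is not transcribed.
So UlmH is not produced.
Itaconate is absent, so RudE is inactive.
Required activator UlmH is absent, so *temD* is not transcribed.
So TemD is not produced.
No repressor is bound and VorA and MorC are active, so *dovV* is transcribed.

ON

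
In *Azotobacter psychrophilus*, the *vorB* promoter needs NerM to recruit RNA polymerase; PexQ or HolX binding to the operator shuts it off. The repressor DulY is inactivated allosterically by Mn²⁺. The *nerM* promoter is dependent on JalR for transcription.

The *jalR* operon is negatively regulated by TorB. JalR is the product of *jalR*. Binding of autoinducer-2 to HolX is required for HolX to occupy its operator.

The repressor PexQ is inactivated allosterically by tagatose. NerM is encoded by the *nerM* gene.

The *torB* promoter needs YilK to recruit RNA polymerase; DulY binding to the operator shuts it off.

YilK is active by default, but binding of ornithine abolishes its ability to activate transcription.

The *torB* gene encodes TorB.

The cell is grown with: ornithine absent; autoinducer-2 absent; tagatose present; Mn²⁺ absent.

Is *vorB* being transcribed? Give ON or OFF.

ON

Tagatose is present, so PexQ is inactive.
Autoinducer-2 is absent, so HolX is inactive.
Ornithine is absent, so YilK is active.
Mn²⁺ is absent, so DulY is active.
With repressor DulY bound, *torB* is not transcribed.
So TorB is not produced.
With no repressor bound, *jalR* is transcribed.
So JalR is produced and active.
No repressor is bound and JalR is active, so *nerM* is transcribed.
So NerM is produced and active.
No repressor is bound and NerM is active, so *vorB* is transcribed.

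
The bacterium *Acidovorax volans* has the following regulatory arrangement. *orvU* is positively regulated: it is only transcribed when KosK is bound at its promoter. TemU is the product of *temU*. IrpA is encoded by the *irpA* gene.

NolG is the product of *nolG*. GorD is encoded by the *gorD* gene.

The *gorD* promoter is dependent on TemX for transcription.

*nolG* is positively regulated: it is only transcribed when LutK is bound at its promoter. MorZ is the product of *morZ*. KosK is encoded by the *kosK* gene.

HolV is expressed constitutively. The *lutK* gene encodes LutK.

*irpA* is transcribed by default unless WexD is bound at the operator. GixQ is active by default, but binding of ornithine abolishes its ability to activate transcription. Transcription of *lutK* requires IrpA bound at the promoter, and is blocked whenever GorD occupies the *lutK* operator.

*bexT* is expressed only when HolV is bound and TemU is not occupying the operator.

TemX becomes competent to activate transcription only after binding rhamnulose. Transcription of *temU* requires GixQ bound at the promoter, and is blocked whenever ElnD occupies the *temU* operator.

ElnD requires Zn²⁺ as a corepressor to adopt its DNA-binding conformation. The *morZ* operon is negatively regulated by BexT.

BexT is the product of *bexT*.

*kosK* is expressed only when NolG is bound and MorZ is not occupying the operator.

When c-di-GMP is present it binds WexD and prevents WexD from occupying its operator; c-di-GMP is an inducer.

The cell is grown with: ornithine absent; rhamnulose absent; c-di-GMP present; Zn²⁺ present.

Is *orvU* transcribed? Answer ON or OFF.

ON

Rhamnulose is absent, so TemX is inactive.
Required activator TemX is absent, so *gorD* is not transcribed.
So GorD is not produced.
c-di-GMP is present, so WexD is inactive.
With no repressor bound, *irpA* is transcribed.
So IrpA is produced and active.
No repressor is bound and IrpA is active, so *lutK* is transcribed.
So LutK is produced and active.
No repressor is bound and LutK is active, so *nolG* is transcribed.
So NolG is produced and active.
Ornithine is absent, so GixQ is active.
Zn²⁺ is present, so ElnD is active.
With repressor ElnD bound, *temU* is not transcribed.
So TemU is not produced.
HolV is produced constitutively and is active.
No repressor is bound and HolV is active, so *bexT* is transcribed.
So BexT is produced and active.
With repressor BexT bound, *morZ* is not transcribed.
So MorZ is not produced.
No repressor is bound and NolG is active, so *kosK* is transcribed.
So KosK is produced and active.
No repressor is bound and KosK is active, so *orvU* is transcribed.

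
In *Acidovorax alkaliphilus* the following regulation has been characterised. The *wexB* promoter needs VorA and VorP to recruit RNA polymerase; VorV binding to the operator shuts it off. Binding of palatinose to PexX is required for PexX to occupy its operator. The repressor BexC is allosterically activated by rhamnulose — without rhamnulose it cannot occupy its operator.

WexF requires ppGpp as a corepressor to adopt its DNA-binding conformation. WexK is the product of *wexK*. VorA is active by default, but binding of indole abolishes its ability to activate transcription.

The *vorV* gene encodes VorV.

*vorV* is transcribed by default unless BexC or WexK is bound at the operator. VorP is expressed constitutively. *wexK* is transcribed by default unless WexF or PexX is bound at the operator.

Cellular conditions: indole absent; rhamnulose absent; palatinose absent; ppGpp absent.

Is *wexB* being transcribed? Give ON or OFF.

ON

Indole is absent, so VorA is active.
Rhamnulose is absent, so BexC is inactive.
ppGpp is absent, so WexF is inactive.
Palatinose is absent, so PexX is inactive.
With no repressor bound, *wexK* is transcribed.
So WexK is produced and active.
With repressor WexK bound, *vorV* is not transcribed.
So VorV is not produced.
VorP is produced constitutively and is active.
No repressor is bound and VorA and VorP are active, so *wexB* is transcribed.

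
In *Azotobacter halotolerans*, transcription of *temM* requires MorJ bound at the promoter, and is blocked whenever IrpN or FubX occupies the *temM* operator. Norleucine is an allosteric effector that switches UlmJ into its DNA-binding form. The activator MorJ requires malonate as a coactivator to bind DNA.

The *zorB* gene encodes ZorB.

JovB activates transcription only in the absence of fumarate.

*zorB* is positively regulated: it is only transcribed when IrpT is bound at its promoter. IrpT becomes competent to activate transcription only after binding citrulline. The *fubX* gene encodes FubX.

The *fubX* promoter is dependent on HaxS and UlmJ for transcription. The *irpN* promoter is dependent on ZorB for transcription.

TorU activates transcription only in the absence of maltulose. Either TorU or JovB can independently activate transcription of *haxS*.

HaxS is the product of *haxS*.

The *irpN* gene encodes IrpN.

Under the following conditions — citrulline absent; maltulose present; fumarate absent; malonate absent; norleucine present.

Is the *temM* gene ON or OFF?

Citrulline is absent, so IrpT is inactive.
Required activator IrpT is absent, so *zorB* is not transcribed.
So ZorB is not produced.
Required activator ZorB is absent, so *irpN* is not transcribed.
So IrpN is not produced.
Maltulose is present, so TorU is inactive.
Fumarate is absent, so JovB is active.
Activator JovB is present, so *haxS* is transcribed.
So HaxS is produced and active.
Norleucine is present, so UlmJ is active.
No repressor is bound and HaxS and UlmJ are active, so *fubX* is transcribed.
So FubX is produced and active.
Malonate is absent, so MorJ is inactive.
With repressor FubX bound, *temM* is not transcribed.

OFF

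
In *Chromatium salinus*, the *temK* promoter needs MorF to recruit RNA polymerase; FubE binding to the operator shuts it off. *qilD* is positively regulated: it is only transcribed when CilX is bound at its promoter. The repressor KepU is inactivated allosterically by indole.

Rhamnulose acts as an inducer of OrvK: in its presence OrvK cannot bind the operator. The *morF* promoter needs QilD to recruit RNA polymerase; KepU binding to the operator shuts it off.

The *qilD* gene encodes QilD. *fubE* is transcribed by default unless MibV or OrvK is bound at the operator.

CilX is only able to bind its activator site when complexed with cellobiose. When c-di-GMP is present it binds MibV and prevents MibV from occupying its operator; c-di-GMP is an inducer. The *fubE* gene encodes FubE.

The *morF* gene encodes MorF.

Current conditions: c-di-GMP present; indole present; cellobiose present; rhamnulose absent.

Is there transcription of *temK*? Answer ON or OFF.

ON

c-di-GMP is present, so MibV is inactive.
Rhamnulose is absent, so OrvK is active.
With repressor OrvK bound, *fubE* is not transcribed.
So FubE is not produced.
Indole is present, so KepU is inactive.
Cellobiose is present, so CilX is active.
No repressor is bound and CilX is active, so *qilD* is transcribed.
So QilD is produced and active.
No repressor is bound and QilD is active, so *morF* is transcribed.
So MorF is produced and active.
No repressor is bound and MorF is active, so *temK* is transcribed.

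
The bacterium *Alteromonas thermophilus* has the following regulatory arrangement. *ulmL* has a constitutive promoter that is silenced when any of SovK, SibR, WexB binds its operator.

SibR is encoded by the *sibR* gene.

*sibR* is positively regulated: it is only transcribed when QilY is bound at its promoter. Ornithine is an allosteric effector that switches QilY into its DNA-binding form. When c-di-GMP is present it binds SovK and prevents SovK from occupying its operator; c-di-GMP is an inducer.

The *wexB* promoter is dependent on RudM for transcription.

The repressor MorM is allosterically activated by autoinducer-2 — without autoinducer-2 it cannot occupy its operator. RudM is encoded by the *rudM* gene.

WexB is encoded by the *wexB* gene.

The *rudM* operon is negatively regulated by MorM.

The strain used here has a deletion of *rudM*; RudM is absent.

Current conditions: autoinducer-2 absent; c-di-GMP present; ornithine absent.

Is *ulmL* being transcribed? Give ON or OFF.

ON

c-di-GMP is present, so SovK is inactive.
Ornithine is absent, so QilY is inactive.
Required activator QilY is absent, so *sibR* is not transcribed.
So SibR is not produced.
RudM is non-functional in this strain, so it has no effect.
Required activator RudM is absent, so *wexB* is not transcribed.
So WexB is not produced.
With no repressor bound, *ulmL* is transcribed.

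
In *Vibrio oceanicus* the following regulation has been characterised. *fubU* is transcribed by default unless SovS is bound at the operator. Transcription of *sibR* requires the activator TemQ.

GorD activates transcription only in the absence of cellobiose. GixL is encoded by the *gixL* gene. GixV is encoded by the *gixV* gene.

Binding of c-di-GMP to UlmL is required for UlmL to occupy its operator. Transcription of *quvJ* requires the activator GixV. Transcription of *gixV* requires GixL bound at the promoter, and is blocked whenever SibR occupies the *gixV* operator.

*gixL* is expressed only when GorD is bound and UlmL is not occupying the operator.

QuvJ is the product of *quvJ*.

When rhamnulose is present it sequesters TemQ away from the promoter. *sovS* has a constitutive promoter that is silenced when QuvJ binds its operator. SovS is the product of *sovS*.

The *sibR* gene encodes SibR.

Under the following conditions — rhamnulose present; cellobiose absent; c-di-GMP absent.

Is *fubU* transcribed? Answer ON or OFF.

ON

Rhamnulose is present, so TemQ is inactive.
Required activator TemQ is absent, so *sibR* is not transcribed.
So SibR is not produced.
Cellobiose is absent, so GorD is active.
c-di-GMP is absent, so UlmL is inactive.
No repressor is bound and GorD is active, so *gixL* is transcribed.
So GixL is produced and active.
No repressor is bound and GixL is active, so *gixV* is transcribed.
So GixV is produced and active.
No repressor is bound and GixV is active, so *quvJ* is transcribed.
So QuvJ is produced and active.
With repressor QuvJ bound, *sovS* is not transcribed.
So SovS is not produced.
With no repressor bound, *fubU* is transcribed.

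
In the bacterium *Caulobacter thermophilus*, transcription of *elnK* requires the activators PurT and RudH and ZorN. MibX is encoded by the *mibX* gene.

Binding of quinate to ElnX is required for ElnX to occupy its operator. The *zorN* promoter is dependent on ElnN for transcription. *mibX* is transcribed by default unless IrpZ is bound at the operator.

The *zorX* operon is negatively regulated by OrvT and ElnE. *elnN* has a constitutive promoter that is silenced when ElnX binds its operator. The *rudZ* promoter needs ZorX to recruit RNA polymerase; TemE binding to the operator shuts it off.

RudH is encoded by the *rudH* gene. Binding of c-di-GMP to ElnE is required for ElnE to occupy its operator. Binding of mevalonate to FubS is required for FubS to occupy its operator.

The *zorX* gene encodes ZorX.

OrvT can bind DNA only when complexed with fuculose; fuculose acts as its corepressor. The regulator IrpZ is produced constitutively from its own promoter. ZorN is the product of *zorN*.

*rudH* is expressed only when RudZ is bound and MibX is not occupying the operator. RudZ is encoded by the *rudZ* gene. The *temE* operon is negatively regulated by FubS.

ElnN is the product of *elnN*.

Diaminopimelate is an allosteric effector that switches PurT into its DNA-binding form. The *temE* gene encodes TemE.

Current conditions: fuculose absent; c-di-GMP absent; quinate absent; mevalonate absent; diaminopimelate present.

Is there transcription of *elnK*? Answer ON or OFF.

OFF

Diaminopimelate is present, so PurT is active.
IrpZ is produced constitutively and is active.
With repressor IrpZ bound, *mibX* is not transcribed.
So MibX is not produced.
Mevalonate is absent, so FubS is inactive.
With no repressor bound, *temE* is transcribed.
So TemE is produced and active.
Fuculose is absent, so OrvT is inactive.
c-di-GMP is absent, so ElnE is inactive.
With no repressor bound, *zorX* is transcribed.
So ZorX is produced and active.
With repressor TemE bound, *rudZ* is not transcribed.
So RudZ is not produced.
Required activator RudZ is absent, so *rudH* is not transcribed.
So RudH is not produced.
Quinate is absent, so ElnX is inactive.
With no repressor bound, *elnN* is transcribed.
So ElnN is produced and active.
No repressor is bound and ElnN is active, so *zorN* is transcribed.
So ZorN is produced and active.
Required activator RudH is absent, so *elnK* is not transcribed.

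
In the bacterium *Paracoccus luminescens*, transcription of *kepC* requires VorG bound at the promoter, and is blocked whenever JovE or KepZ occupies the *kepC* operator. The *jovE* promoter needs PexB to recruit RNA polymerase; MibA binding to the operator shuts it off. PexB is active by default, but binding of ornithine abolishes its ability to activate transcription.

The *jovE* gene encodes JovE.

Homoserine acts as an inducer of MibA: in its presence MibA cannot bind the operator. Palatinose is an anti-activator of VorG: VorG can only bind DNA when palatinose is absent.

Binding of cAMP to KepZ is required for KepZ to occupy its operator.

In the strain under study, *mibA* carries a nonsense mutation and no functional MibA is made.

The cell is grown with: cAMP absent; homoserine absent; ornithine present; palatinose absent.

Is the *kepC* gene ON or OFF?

ON

MibA is non-functional in this strain, so it has no effect.
Ornithine is present, so PexB is inactive.
Required activator PexB is absent, so *jovE* is not transcribed.
So JovE is not produced.
Palatinose is absent, so VorG is active.
cAMP is absent, so KepZ is inactive.
No repressor is bound and VorG is active, so *kepC* is transcribed.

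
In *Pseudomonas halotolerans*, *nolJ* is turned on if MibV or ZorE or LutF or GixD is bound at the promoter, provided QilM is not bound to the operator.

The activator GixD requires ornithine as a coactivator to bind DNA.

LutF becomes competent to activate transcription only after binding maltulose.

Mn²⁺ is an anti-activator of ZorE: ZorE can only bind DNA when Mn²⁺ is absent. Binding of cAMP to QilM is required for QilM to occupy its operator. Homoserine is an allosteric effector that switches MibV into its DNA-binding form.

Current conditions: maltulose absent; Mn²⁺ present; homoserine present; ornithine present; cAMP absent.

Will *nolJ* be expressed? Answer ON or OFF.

cAMP is absent, so QilM is inactive.
Homoserine is present, so MibV is active.
Mn²⁺ is present, so ZorE is inactive.
Maltulose is absent, so LutF is inactive.
Ornithine is present, so GixD is active.
Activator MibV is present, so *nolJ* is transcribed.

ON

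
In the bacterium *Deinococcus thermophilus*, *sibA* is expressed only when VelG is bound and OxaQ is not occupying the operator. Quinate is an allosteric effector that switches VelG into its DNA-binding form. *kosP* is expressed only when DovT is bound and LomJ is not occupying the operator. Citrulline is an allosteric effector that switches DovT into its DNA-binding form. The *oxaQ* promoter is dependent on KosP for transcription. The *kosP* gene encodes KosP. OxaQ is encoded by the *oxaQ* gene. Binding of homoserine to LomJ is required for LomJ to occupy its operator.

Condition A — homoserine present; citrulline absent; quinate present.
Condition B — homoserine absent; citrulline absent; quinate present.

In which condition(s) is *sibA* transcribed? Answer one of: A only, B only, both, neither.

Condition A:
Homoserine is present, so LomJ is active.
Citrulline is absent, so DovT is inactive.
With repressor LomJ bound, *kosP* is not transcribed.
So KosP is not produced.
Required activator KosP is absent, so *oxaQ* is not transcribed.
So OxaQ is not produced.
Quinate is present, so VelG is active.
No repressor is bound and VelG is active, so *sibA* is transcribed.
→ *sibA* is ON in A.
Condition B:
Homoserine is absent, so LomJ is inactive.
Citrulline is absent, so DovT is inactive.
Required activator DovT is absent, so *kosP* is not transcribed.
So KosP is not produced.
Required activator KosP is absent, so *oxaQ* is not transcribed.
So OxaQ is not produced.
Quinate is present, so VelG is active.
No repressor is bound and VelG is active, so *sibA* is transcribed.
→ *sibA* is ON in B.

both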